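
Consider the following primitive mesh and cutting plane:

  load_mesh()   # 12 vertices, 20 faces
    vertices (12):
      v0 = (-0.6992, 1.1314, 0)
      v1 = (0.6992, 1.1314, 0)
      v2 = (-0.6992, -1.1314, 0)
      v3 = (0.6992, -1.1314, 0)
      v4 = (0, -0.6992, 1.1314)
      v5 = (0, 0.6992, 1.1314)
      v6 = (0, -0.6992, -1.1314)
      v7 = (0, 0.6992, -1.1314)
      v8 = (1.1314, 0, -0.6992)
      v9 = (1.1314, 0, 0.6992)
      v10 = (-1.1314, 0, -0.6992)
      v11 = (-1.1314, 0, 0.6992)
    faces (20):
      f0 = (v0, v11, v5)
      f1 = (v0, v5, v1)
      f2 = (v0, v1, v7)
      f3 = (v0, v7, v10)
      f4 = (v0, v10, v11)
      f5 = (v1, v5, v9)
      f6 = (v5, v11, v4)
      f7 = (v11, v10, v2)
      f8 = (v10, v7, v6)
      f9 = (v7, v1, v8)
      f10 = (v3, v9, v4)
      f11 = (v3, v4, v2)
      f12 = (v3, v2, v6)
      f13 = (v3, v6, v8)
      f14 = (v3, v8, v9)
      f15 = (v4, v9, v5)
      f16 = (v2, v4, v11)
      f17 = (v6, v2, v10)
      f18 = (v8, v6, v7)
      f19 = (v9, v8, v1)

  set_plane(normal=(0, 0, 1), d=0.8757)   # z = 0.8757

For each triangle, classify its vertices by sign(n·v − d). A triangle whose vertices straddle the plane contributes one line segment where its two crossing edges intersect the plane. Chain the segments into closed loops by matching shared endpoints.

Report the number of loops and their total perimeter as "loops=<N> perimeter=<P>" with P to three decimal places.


loops=1 perimeter=4.667

Straddling triangles (8 of 20):
  (v0,v11,v5) [--+] → (-0.669364, 0.285536, 0.8757)–(-0.158021, 0.796879, 0.8757)  len=0.7231
  (v0,v5,v1) [-+-] → (-0.158021, 0.796879, 0.8757)–(0.158021, 0.796879, 0.8757)  len=0.3160
  (v1,v5,v9) [-+-] → (0.158021, 0.796879, 0.8757)–(0.669364, 0.285536, 0.8757)  len=0.7231
  (v5,v11,v4) [+-+] → (-0.669364, 0.285536, 0.8757)–(-0.669364, -0.285536, 0.8757)  len=0.5711
  (v3,v9,v4) [--+] → (0.669364, -0.285536, 0.8757)–(0.158021, -0.796879, 0.8757)  len=0.7231
  (v3,v4,v2) [-+-] → (0.158021, -0.796879, 0.8757)–(-0.158021, -0.796879, 0.8757)  len=0.3160
  (v4,v9,v5) [+-+] → (0.669364, -0.285536, 0.8757)–(0.669364, 0.285536, 0.8757)  len=0.5711
  (v2,v4,v11) [-+-] → (-0.158021, -0.796879, 0.8757)–(-0.669364, -0.285536, 0.8757)  len=0.7231

Chained into 1 loop(s):
  loop 1: 8 segments, perimeter = 4.6668
Total perimeter = 4.667


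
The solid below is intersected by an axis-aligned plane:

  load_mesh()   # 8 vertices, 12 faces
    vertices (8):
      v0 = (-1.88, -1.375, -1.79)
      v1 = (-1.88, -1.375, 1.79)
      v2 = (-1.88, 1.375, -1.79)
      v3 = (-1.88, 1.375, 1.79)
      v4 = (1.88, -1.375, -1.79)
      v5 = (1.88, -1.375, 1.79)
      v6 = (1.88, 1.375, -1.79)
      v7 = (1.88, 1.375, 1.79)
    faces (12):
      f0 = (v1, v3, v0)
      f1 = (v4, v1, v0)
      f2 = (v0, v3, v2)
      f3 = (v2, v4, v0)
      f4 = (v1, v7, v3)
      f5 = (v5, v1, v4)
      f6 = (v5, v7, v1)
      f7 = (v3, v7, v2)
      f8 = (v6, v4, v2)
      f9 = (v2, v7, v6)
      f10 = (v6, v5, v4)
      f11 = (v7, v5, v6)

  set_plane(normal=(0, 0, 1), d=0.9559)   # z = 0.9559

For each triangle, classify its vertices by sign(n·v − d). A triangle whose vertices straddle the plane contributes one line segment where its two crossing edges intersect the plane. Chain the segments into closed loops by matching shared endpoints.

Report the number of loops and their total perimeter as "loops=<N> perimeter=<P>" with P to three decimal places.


loops=1 perimeter=13.020

Straddling triangles (8 of 12):
  (v1,v3,v0) [++-] → (-1.88, 0.734281, 0.9559)–(-1.88, -1.375, 0.9559)  len=2.1093
  (v4,v1,v0) [-+-] → (-1.00396, -1.375, 0.9559)–(-1.88, -1.375, 0.9559)  len=0.8760
  (v0,v3,v2) [-+-] → (-1.88, 0.734281, 0.9559)–(-1.88, 1.375, 0.9559)  len=0.6407
  (v5,v1,v4) [++-] → (-1.00396, -1.375, 0.9559)–(1.88, -1.375, 0.9559)  len=2.8840
  (v3,v7,v2) [++-] → (1.00396, 1.375, 0.9559)–(-1.88, 1.375, 0.9559)  len=2.8840
  (v2,v7,v6) [-+-] → (1.00396, 1.375, 0.9559)–(1.88, 1.375, 0.9559)  len=0.8760
  (v6,v5,v4) [-+-] → (1.88, -0.734281, 0.9559)–(1.88, -1.375, 0.9559)  len=0.6407
  (v7,v5,v6) [++-] → (1.88, -0.734281, 0.9559)–(1.88, 1.375, 0.9559)  len=2.1093

Chained into 1 loop(s):
  loop 1: 8 segments, perimeter = 13.0200
Total perimeter = 13.020


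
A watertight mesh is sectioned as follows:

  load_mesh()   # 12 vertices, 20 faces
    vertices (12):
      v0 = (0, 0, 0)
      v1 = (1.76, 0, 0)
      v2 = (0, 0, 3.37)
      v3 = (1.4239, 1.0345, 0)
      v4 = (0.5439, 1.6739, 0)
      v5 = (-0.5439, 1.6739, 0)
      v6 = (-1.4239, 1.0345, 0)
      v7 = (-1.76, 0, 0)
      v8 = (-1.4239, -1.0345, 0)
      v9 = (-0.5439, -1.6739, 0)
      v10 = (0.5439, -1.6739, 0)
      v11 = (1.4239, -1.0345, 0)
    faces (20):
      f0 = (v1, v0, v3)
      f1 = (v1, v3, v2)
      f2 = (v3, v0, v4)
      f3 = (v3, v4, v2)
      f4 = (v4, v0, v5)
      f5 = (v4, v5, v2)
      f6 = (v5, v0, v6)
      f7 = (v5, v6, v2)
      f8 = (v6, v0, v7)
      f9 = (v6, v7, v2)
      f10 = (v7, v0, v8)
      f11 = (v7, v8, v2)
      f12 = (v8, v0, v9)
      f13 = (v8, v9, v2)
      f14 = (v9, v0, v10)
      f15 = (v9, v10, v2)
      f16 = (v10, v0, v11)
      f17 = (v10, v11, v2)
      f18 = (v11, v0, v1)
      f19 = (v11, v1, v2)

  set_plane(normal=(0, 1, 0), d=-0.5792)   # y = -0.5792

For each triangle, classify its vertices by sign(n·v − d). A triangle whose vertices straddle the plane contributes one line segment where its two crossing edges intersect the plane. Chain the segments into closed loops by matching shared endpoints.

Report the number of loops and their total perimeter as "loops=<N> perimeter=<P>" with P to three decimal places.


Straddling triangles (10 of 20):
  (v7,v0,v8) [++-] → (-0.797219, -0.5792, 0)–(-1.57182, -0.5792, 0)  len=0.7746
  (v7,v8,v2) [+-+] → (-1.57182, -0.5792, 0)–(-0.797219, -0.5792, 1.48319)  len=1.6733
  (v8,v0,v9) [-+-] → (-0.797219, -0.5792, 0)–(-0.188199, -0.5792, 0)  len=0.6090
  (v8,v9,v2) [--+] → (-0.188199, -0.5792, 2.20392)–(-0.797219, -0.5792, 1.48319)  len=0.9436
  (v9,v0,v10) [-+-] → (-0.188199, -0.5792, 0)–(0.188199, -0.5792, 0)  len=0.3764
  (v9,v10,v2) [--+] → (0.188199, -0.5792, 2.20392)–(-0.188199, -0.5792, 2.20392)  len=0.3764
  (v10,v0,v11) [-+-] → (0.188199, -0.5792, 0)–(0.797219, -0.5792, 0)  len=0.6090
  (v10,v11,v2) [--+] → (0.797219, -0.5792, 1.48319)–(0.188199, -0.5792, 2.20392)  len=0.9436
  (v11,v0,v1) [-++] → (0.797219, -0.5792, 0)–(1.57182, -0.5792, 0)  len=0.7746
  (v11,v1,v2) [-++] → (1.57182, -0.5792, 0)–(0.797219, -0.5792, 1.48319)  len=1.6733

Chained into 1 loop(s):
  loop 1: 10 segments, perimeter = 8.7538
Total perimeter = 8.754

loops=1 perimeter=8.754


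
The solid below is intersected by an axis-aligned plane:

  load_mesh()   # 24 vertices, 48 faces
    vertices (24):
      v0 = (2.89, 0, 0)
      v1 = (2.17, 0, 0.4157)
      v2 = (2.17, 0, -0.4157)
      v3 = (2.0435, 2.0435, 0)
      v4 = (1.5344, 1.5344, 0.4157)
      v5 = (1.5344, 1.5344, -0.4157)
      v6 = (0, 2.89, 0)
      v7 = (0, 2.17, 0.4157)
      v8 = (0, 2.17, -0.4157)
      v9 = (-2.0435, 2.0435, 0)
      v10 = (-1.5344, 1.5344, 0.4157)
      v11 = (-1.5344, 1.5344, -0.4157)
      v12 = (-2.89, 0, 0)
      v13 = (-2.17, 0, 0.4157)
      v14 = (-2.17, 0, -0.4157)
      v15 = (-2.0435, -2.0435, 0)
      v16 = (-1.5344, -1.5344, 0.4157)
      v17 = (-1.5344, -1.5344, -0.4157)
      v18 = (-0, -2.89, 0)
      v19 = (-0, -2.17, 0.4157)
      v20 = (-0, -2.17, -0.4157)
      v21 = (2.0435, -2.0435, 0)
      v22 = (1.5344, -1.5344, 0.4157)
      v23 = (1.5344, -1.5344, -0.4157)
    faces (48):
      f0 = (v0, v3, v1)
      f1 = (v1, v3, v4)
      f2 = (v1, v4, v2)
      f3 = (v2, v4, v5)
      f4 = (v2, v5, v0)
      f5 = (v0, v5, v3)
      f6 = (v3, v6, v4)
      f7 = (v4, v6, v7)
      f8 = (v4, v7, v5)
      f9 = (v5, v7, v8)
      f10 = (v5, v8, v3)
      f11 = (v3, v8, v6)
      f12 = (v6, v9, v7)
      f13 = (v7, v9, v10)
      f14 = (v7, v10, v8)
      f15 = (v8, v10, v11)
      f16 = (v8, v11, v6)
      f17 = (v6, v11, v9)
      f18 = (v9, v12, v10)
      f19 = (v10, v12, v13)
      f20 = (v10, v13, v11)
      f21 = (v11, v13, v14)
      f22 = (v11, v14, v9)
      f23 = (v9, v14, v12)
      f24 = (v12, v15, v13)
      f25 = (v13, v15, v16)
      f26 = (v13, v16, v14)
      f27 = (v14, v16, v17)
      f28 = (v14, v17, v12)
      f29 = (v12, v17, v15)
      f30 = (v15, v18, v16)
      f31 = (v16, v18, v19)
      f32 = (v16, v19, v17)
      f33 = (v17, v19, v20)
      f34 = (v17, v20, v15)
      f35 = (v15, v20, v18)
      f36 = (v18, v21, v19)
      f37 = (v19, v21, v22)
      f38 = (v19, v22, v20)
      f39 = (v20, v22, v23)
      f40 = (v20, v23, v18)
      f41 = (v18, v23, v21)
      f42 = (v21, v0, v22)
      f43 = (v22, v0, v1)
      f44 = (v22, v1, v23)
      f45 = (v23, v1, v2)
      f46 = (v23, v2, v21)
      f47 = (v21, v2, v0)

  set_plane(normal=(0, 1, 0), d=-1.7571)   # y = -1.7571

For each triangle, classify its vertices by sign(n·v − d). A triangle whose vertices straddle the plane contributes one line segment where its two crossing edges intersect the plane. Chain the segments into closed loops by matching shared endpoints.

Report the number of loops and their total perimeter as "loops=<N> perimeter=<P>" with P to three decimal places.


loops=2 perimeter=6.661

Straddling triangles (16 of 48):
  (v12,v15,v13) [+-+] → (-2.16214, -1.7571, 0)–(-2.06123, -1.7571, 0.0582611)  len=0.1165
  (v13,v15,v16) [+-+] → (-2.06123, -1.7571, 0.0582611)–(-1.7571, -1.7571, 0.233857)  len=0.3512
  (v12,v17,v15) [++-] → (-1.7571, -1.7571, -0.233857)–(-2.16214, -1.7571, 0)  len=0.4677
  (v15,v18,v16) [--+] → (-1.28233, -1.7571, 0.347408)–(-1.7571, -1.7571, 0.233857)  len=0.4882
  (v16,v18,v19) [+--] → (-1.28233, -1.7571, 0.347408)–(-0.996781, -1.7571, 0.4157)  len=0.2936
  (v16,v19,v17) [+-+] → (-0.996781, -1.7571, 0.4157)–(-0.996781, -1.7571, -0.124396)  len=0.5401
  (v17,v19,v20) [+--] → (-0.996781, -1.7571, -0.124396)–(-0.996781, -1.7571, -0.4157)  len=0.2913
  (v17,v20,v15) [+--] → (-0.996781, -1.7571, -0.4157)–(-1.7571, -1.7571, -0.233857)  len=0.7818
  (v19,v21,v22) [--+] → (1.7571, -1.7571, 0.233857)–(0.996781, -1.7571, 0.4157)  len=0.7818
  (v19,v22,v20) [-+-] → (0.996781, -1.7571, 0.4157)–(0.996781, -1.7571, 0.124396)  len=0.2913
  (v20,v22,v23) [-++] → (0.996781, -1.7571, 0.124396)–(0.996781, -1.7571, -0.4157)  len=0.5401
  (v20,v23,v18) [-+-] → (0.996781, -1.7571, -0.4157)–(1.28233, -1.7571, -0.347408)  len=0.2936
  (v18,v23,v21) [-+-] → (1.28233, -1.7571, -0.347408)–(1.7571, -1.7571, -0.233857)  len=0.4882
  (v21,v0,v22) [-++] → (2.16214, -1.7571, 0)–(1.7571, -1.7571, 0.233857)  len=0.4677
  (v23,v2,v21) [++-] → (2.06123, -1.7571, -0.0582611)–(1.7571, -1.7571, -0.233857)  len=0.3512
  (v21,v2,v0) [-++] → (2.06123, -1.7571, -0.0582611)–(2.16214, -1.7571, 0)  len=0.1165

Chained into 2 loop(s):
  loop 1: 8 segments, perimeter = 3.3303
  loop 2: 8 segments, perimeter = 3.3303
Total perimeter = 6.661


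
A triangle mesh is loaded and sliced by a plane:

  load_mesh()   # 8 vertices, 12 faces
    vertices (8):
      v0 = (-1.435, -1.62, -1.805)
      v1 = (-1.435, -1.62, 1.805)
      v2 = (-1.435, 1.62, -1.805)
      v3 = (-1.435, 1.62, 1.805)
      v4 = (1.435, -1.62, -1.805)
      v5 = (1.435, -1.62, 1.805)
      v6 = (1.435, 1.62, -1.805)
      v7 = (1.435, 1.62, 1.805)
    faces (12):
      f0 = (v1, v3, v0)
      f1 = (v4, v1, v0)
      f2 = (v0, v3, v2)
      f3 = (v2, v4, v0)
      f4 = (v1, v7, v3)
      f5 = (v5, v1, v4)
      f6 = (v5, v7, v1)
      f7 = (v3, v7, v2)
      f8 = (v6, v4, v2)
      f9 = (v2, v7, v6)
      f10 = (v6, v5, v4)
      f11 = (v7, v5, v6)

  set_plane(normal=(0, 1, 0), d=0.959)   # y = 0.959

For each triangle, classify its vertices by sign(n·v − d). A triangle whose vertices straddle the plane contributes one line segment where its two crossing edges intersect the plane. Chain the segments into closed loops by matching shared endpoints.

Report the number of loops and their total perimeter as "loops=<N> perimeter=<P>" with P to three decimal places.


Straddling triangles (8 of 12):
  (v1,v3,v0) [-+-] → (-1.435, 0.959, 1.805)–(-1.435, 0.959, 1.06852)  len=0.7365
  (v0,v3,v2) [-++] → (-1.435, 0.959, 1.06852)–(-1.435, 0.959, -1.805)  len=2.8735
  (v2,v4,v0) [+--] → (-0.849485, 0.959, -1.805)–(-1.435, 0.959, -1.805)  len=0.5855
  (v1,v7,v3) [-++] → (0.849485, 0.959, 1.805)–(-1.435, 0.959, 1.805)  len=2.2845
  (v5,v7,v1) [-+-] → (1.435, 0.959, 1.805)–(0.849485, 0.959, 1.805)  len=0.5855
  (v6,v4,v2) [+-+] → (1.435, 0.959, -1.805)–(-0.849485, 0.959, -1.805)  len=2.2845
  (v6,v5,v4) [+--] → (1.435, 0.959, -1.06852)–(1.435, 0.959, -1.805)  len=0.7365
  (v7,v5,v6) [+-+] → (1.435, 0.959, 1.805)–(1.435, 0.959, -1.06852)  len=2.8735

Chained into 1 loop(s):
  loop 1: 8 segments, perimeter = 12.9600
Total perimeter = 12.960

loops=1 perimeter=12.960


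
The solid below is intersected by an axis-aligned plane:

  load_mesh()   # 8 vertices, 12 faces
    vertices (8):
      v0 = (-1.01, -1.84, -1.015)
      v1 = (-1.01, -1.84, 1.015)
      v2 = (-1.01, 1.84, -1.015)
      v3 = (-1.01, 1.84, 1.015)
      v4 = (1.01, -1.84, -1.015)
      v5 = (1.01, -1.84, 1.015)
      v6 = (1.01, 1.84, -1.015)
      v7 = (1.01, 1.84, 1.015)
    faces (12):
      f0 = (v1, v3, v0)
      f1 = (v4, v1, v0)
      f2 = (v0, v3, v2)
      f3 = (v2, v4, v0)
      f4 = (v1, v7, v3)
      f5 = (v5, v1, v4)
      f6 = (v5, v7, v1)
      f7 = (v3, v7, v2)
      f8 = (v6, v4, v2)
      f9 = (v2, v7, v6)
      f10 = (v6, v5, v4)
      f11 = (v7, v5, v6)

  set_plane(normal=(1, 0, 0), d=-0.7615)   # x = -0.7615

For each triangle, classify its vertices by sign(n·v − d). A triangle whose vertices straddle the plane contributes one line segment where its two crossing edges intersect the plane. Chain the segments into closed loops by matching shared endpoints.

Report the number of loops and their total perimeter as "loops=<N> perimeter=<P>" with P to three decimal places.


Straddling triangles (8 of 12):
  (v4,v1,v0) [+--] → (-0.7615, -1.84, 0.76527)–(-0.7615, -1.84, -1.015)  len=1.7803
  (v2,v4,v0) [-+-] → (-0.7615, 1.38729, -1.015)–(-0.7615, -1.84, -1.015)  len=3.2273
  (v1,v7,v3) [-+-] → (-0.7615, -1.38729, 1.015)–(-0.7615, 1.84, 1.015)  len=3.2273
  (v5,v1,v4) [+-+] → (-0.7615, -1.84, 1.015)–(-0.7615, -1.84, 0.76527)  len=0.2497
  (v5,v7,v1) [++-] → (-0.7615, -1.38729, 1.015)–(-0.7615, -1.84, 1.015)  len=0.4527
  (v3,v7,v2) [-+-] → (-0.7615, 1.84, 1.015)–(-0.7615, 1.84, -0.76527)  len=1.7803
  (v6,v4,v2) [++-] → (-0.7615, 1.38729, -1.015)–(-0.7615, 1.84, -1.015)  len=0.4527
  (v2,v7,v6) [-++] → (-0.7615, 1.84, -0.76527)–(-0.7615, 1.84, -1.015)  len=0.2497

Chained into 1 loop(s):
  loop 1: 8 segments, perimeter = 11.4200
Total perimeter = 11.420

loops=1 perimeter=11.420


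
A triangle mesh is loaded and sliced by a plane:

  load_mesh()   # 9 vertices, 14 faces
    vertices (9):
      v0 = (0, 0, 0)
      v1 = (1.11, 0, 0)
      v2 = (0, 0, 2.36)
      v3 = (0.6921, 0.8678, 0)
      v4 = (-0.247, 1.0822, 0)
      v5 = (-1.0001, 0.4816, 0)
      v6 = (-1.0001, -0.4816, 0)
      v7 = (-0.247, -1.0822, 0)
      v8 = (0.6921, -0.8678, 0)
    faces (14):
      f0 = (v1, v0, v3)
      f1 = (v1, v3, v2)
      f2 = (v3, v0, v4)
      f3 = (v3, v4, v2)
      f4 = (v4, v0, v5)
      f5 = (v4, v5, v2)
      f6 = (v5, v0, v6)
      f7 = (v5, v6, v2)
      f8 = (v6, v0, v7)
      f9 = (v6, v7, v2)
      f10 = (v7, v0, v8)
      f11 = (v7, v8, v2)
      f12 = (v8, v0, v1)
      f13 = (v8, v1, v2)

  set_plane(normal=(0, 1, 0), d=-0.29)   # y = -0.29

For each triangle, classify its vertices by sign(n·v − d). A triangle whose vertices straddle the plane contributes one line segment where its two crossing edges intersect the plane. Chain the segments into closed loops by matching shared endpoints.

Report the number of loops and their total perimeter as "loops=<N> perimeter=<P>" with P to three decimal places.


Straddling triangles (8 of 14):
  (v5,v0,v6) [++-] → (-0.60222, -0.29, 0)–(-1.0001, -0.29, 0)  len=0.3979
  (v5,v6,v2) [+-+] → (-1.0001, -0.29, 0)–(-0.60222, -0.29, 0.938904)  len=1.0197
  (v6,v0,v7) [-+-] → (-0.60222, -0.29, 0)–(-0.0661892, -0.29, 0)  len=0.5360
  (v6,v7,v2) [--+] → (-0.0661892, -0.29, 1.72758)–(-0.60222, -0.29, 0.938904)  len=0.9536
  (v7,v0,v8) [-+-] → (-0.0661892, -0.29, 0)–(0.231285, -0.29, 0)  len=0.2975
  (v7,v8,v2) [--+] → (0.231285, -0.29, 1.57134)–(-0.0661892, -0.29, 1.72758)  len=0.3360
  (v8,v0,v1) [-++] → (0.231285, -0.29, 0)–(0.970347, -0.29, 0)  len=0.7391
  (v8,v1,v2) [-++] → (0.970347, -0.29, 0)–(0.231285, -0.29, 1.57134)  len=1.7365

Chained into 1 loop(s):
  loop 1: 8 segments, perimeter = 6.0163
Total perimeter = 6.016

loops=1 perimeter=6.016


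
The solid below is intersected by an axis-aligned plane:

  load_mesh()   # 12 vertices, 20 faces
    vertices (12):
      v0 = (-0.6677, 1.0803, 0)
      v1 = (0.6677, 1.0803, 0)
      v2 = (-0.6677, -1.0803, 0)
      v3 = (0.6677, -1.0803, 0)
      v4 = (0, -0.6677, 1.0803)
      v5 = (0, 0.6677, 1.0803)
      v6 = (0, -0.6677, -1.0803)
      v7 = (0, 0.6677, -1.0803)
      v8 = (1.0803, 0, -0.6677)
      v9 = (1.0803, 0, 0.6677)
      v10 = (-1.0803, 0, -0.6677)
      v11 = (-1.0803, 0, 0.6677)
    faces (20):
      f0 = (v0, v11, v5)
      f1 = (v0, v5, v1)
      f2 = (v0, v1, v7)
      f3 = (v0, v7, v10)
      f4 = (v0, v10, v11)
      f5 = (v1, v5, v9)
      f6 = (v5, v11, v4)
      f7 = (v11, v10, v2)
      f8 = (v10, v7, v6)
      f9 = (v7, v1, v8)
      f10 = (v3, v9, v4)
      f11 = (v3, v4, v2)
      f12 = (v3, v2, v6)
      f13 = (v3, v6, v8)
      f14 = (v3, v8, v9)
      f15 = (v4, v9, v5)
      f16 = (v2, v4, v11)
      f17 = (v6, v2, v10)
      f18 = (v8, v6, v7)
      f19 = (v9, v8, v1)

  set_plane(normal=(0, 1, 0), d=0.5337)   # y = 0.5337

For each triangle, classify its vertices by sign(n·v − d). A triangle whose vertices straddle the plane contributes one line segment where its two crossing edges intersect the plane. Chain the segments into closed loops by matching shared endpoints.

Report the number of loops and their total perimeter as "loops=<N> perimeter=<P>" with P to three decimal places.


Straddling triangles (10 of 20):
  (v0,v11,v5) [+-+] → (-0.876463, 0.5337, 0.337837)–(-0.216804, 0.5337, 0.997496)  len=0.9329
  (v0,v7,v10) [++-] → (-0.216804, 0.5337, -0.997496)–(-0.876463, 0.5337, -0.337837)  len=0.9329
  (v0,v10,v11) [+--] → (-0.876463, 0.5337, -0.337837)–(-0.876463, 0.5337, 0.337837)  len=0.6757
  (v1,v5,v9) [++-] → (0.216804, 0.5337, 0.997496)–(0.876463, 0.5337, 0.337837)  len=0.9329
  (v5,v11,v4) [+--] → (-0.216804, 0.5337, 0.997496)–(0, 0.5337, 1.0803)  len=0.2321
  (v10,v7,v6) [-+-] → (-0.216804, 0.5337, -0.997496)–(0, 0.5337, -1.0803)  len=0.2321
  (v7,v1,v8) [++-] → (0.876463, 0.5337, -0.337837)–(0.216804, 0.5337, -0.997496)  len=0.9329
  (v4,v9,v5) [--+] → (0.216804, 0.5337, 0.997496)–(0, 0.5337, 1.0803)  len=0.2321
  (v8,v6,v7) [--+] → (0, 0.5337, -1.0803)–(0.216804, 0.5337, -0.997496)  len=0.2321
  (v9,v8,v1) [--+] → (0.876463, 0.5337, -0.337837)–(0.876463, 0.5337, 0.337837)  len=0.6757

Chained into 1 loop(s):
  loop 1: 10 segments, perimeter = 6.0113
Total perimeter = 6.011

loops=1 perimeter=6.011


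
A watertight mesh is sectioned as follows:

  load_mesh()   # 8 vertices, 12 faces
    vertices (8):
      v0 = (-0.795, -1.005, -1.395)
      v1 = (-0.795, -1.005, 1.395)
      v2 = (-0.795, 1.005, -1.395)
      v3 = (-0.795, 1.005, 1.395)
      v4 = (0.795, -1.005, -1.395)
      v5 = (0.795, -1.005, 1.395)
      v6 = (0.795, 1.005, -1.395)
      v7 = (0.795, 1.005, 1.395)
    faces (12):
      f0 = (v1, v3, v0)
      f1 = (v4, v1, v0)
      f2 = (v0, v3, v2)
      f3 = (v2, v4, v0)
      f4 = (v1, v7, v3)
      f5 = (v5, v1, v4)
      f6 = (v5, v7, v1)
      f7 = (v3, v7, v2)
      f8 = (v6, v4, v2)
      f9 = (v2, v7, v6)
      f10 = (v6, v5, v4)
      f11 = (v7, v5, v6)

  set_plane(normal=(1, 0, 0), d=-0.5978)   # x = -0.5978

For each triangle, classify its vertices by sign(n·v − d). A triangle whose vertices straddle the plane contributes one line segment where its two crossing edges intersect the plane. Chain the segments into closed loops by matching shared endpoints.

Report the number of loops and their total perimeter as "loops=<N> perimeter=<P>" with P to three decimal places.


loops=1 perimeter=9.600

Straddling triangles (8 of 12):
  (v4,v1,v0) [+--] → (-0.5978, -1.005, 1.04897)–(-0.5978, -1.005, -1.395)  len=2.4440
  (v2,v4,v0) [-+-] → (-0.5978, 0.755709, -1.395)–(-0.5978, -1.005, -1.395)  len=1.7607
  (v1,v7,v3) [-+-] → (-0.5978, -0.755709, 1.395)–(-0.5978, 1.005, 1.395)  len=1.7607
  (v5,v1,v4) [+-+] → (-0.5978, -1.005, 1.395)–(-0.5978, -1.005, 1.04897)  len=0.3460
  (v5,v7,v1) [++-] → (-0.5978, -0.755709, 1.395)–(-0.5978, -1.005, 1.395)  len=0.2493
  (v3,v7,v2) [-+-] → (-0.5978, 1.005, 1.395)–(-0.5978, 1.005, -1.04897)  len=2.4440
  (v6,v4,v2) [++-] → (-0.5978, 0.755709, -1.395)–(-0.5978, 1.005, -1.395)  len=0.2493
  (v2,v7,v6) [-++] → (-0.5978, 1.005, -1.04897)–(-0.5978, 1.005, -1.395)  len=0.3460

Chained into 1 loop(s):
  loop 1: 8 segments, perimeter = 9.6000
Total perimeter = 9.600


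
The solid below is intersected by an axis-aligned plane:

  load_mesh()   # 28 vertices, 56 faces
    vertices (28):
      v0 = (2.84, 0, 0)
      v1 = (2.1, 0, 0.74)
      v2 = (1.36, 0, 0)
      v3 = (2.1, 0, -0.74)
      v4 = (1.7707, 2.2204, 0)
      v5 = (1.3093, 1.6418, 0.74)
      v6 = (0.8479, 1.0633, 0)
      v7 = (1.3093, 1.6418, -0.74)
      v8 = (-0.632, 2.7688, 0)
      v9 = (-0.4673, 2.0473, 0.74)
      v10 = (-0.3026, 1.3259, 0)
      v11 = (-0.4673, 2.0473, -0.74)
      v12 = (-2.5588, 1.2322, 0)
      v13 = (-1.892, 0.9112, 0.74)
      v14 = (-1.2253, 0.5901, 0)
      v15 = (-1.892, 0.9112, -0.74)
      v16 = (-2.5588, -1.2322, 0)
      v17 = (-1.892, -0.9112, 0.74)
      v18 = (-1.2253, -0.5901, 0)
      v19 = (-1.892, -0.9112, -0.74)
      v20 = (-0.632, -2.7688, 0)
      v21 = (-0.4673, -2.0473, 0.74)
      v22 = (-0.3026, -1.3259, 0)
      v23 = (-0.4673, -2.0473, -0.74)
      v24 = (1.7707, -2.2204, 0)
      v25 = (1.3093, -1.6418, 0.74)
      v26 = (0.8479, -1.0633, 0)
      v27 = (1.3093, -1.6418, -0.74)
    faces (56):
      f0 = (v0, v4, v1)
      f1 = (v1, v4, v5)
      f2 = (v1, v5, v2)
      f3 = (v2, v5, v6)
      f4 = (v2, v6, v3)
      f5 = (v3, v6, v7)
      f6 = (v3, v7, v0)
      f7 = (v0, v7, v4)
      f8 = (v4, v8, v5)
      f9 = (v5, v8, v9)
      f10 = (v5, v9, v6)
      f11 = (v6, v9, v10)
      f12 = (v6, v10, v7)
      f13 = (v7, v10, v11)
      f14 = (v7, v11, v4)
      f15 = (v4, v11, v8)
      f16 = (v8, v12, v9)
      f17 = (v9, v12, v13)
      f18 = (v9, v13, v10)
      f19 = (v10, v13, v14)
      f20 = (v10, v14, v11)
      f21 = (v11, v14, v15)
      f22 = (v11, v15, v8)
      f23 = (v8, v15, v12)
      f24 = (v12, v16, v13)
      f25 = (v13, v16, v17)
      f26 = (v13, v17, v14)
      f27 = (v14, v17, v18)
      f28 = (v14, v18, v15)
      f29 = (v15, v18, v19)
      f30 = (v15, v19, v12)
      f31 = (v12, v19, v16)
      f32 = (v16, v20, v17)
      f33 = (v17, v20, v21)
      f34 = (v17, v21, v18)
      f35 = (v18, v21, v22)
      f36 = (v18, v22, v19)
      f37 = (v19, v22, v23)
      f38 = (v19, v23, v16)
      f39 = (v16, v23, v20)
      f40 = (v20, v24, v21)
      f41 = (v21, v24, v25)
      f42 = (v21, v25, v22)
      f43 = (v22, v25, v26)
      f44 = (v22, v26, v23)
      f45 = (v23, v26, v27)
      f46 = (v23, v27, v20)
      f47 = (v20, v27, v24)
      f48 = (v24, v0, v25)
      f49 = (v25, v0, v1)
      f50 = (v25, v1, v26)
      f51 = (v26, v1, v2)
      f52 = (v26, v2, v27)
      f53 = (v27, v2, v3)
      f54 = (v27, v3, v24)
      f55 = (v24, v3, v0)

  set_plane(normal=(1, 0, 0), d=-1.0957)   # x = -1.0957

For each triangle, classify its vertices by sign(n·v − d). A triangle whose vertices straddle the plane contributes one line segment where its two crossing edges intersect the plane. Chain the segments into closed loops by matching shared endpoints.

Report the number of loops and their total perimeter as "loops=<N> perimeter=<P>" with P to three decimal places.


loops=2 perimeter=9.033

Straddling triangles (16 of 56):
  (v8,v12,v9) [+-+] → (-1.0957, 2.399, 0)–(-1.0957, 1.8024, 0.517664)  len=0.7899
  (v9,v12,v13) [+--] → (-1.0957, 1.8024, 0.517664)–(-1.0957, 1.54619, 0.74)  len=0.3392
  (v9,v13,v10) [+-+] → (-1.0957, 1.54619, 0.74)–(-1.0957, 1.11897, 0.369255)  len=0.5657
  (v10,v13,v14) [+--] → (-1.0957, 1.11897, 0.369255)–(-1.0957, 0.693449, 0)  len=0.5634
  (v10,v14,v11) [+-+] → (-1.0957, 0.693449, 0)–(-1.0957, 0.839247, -0.126522)  len=0.1930
  (v11,v14,v15) [+--] → (-1.0957, 0.839247, -0.126522)–(-1.0957, 1.54619, -0.74)  len=0.9360
  (v11,v15,v8) [+-+] → (-1.0957, 1.54619, -0.74)–(-1.0957, 2.08517, -0.272332)  len=0.7136
  (v8,v15,v12) [+--] → (-1.0957, 2.08517, -0.272332)–(-1.0957, 2.399, 0)  len=0.4155
  (v16,v20,v17) [-+-] → (-1.0957, -2.399, 0)–(-1.0957, -2.08517, 0.272332)  len=0.4155
  (v17,v20,v21) [-++] → (-1.0957, -2.08517, 0.272332)–(-1.0957, -1.54619, 0.74)  len=0.7136
  (v17,v21,v18) [-+-] → (-1.0957, -1.54619, 0.74)–(-1.0957, -0.839247, 0.126522)  len=0.9360
  (v18,v21,v22) [-++] → (-1.0957, -0.839247, 0.126522)–(-1.0957, -0.693449, 0)  len=0.1930
  (v18,v22,v19) [-+-] → (-1.0957, -0.693449, 0)–(-1.0957, -1.11897, -0.369255)  len=0.5634
  (v19,v22,v23) [-++] → (-1.0957, -1.11897, -0.369255)–(-1.0957, -1.54619, -0.74)  len=0.5657
  (v19,v23,v16) [-+-] → (-1.0957, -1.54619, -0.74)–(-1.0957, -1.8024, -0.517664)  len=0.3392
  (v16,v23,v20) [-++] → (-1.0957, -1.8024, -0.517664)–(-1.0957, -2.399, 0)  len=0.7899

Chained into 2 loop(s):
  loop 1: 8 segments, perimeter = 4.5163
  loop 2: 8 segments, perimeter = 4.5163
Total perimeter = 9.033


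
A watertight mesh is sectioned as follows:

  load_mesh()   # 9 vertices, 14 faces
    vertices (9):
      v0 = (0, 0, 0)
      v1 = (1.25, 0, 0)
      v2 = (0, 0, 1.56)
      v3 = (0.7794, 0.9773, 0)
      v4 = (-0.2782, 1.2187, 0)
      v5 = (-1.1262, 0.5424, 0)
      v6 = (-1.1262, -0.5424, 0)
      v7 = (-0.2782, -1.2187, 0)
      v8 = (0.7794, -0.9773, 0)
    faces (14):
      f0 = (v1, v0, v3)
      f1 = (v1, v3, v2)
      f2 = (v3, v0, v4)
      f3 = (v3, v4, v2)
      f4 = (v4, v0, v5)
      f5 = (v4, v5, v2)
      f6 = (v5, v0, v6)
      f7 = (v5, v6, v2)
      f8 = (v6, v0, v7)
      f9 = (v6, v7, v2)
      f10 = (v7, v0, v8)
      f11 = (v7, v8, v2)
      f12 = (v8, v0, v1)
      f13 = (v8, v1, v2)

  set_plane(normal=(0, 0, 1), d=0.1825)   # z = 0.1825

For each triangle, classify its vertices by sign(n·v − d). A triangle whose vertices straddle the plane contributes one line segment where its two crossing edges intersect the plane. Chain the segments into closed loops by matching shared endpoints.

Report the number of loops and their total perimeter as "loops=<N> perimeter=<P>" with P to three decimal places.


loops=1 perimeter=6.705

Straddling triangles (7 of 14):
  (v1,v3,v2) [--+] → (0.68822, 0.862968, 0.1825)–(1.10377, 0, 0.1825)  len=0.9578
  (v3,v4,v2) [--+] → (-0.245654, 1.07613, 0.1825)–(0.68822, 0.862968, 0.1825)  len=0.9579
  (v4,v5,v2) [--+] → (-0.994449, 0.478946, 0.1825)–(-0.245654, 1.07613, 0.1825)  len=0.9578
  (v5,v6,v2) [--+] → (-0.994449, -0.478946, 0.1825)–(-0.994449, 0.478946, 0.1825)  len=0.9579
  (v6,v7,v2) [--+] → (-0.245654, -1.07613, 0.1825)–(-0.994449, -0.478946, 0.1825)  len=0.9578
  (v7,v8,v2) [--+] → (0.68822, -0.862968, 0.1825)–(-0.245654, -1.07613, 0.1825)  len=0.9579
  (v8,v1,v2) [--+] → (1.10377, 0, 0.1825)–(0.68822, -0.862968, 0.1825)  len=0.9578

Chained into 1 loop(s):
  loop 1: 7 segments, perimeter = 6.7048
Total perimeter = 6.705


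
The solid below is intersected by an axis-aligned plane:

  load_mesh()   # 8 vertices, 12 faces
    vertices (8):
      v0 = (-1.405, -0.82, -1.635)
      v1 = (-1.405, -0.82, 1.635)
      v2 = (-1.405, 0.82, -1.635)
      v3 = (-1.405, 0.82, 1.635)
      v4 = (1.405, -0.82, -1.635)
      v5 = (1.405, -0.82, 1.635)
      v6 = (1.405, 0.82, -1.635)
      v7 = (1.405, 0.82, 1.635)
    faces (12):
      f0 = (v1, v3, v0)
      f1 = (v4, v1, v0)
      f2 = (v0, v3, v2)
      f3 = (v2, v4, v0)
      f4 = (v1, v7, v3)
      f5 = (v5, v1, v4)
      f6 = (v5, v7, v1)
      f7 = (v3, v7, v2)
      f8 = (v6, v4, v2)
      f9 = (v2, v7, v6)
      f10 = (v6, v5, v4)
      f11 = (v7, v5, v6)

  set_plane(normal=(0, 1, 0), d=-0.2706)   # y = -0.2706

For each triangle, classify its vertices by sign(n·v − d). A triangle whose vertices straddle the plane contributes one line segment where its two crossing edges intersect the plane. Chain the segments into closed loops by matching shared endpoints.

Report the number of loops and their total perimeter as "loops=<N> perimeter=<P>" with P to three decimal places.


Straddling triangles (8 of 12):
  (v1,v3,v0) [-+-] → (-1.405, -0.2706, 1.635)–(-1.405, -0.2706, -0.53955)  len=2.1745
  (v0,v3,v2) [-++] → (-1.405, -0.2706, -0.53955)–(-1.405, -0.2706, -1.635)  len=1.0954
  (v2,v4,v0) [+--] → (0.46365, -0.2706, -1.635)–(-1.405, -0.2706, -1.635)  len=1.8687
  (v1,v7,v3) [-++] → (-0.46365, -0.2706, 1.635)–(-1.405, -0.2706, 1.635)  len=0.9413
  (v5,v7,v1) [-+-] → (1.405, -0.2706, 1.635)–(-0.46365, -0.2706, 1.635)  len=1.8687
  (v6,v4,v2) [+-+] → (1.405, -0.2706, -1.635)–(0.46365, -0.2706, -1.635)  len=0.9413
  (v6,v5,v4) [+--] → (1.405, -0.2706, 0.53955)–(1.405, -0.2706, -1.635)  len=2.1745
  (v7,v5,v6) [+-+] → (1.405, -0.2706, 1.635)–(1.405, -0.2706, 0.53955)  len=1.0954

Chained into 1 loop(s):
  loop 1: 8 segments, perimeter = 12.1600
Total perimeter = 12.160

loops=1 perimeter=12.160


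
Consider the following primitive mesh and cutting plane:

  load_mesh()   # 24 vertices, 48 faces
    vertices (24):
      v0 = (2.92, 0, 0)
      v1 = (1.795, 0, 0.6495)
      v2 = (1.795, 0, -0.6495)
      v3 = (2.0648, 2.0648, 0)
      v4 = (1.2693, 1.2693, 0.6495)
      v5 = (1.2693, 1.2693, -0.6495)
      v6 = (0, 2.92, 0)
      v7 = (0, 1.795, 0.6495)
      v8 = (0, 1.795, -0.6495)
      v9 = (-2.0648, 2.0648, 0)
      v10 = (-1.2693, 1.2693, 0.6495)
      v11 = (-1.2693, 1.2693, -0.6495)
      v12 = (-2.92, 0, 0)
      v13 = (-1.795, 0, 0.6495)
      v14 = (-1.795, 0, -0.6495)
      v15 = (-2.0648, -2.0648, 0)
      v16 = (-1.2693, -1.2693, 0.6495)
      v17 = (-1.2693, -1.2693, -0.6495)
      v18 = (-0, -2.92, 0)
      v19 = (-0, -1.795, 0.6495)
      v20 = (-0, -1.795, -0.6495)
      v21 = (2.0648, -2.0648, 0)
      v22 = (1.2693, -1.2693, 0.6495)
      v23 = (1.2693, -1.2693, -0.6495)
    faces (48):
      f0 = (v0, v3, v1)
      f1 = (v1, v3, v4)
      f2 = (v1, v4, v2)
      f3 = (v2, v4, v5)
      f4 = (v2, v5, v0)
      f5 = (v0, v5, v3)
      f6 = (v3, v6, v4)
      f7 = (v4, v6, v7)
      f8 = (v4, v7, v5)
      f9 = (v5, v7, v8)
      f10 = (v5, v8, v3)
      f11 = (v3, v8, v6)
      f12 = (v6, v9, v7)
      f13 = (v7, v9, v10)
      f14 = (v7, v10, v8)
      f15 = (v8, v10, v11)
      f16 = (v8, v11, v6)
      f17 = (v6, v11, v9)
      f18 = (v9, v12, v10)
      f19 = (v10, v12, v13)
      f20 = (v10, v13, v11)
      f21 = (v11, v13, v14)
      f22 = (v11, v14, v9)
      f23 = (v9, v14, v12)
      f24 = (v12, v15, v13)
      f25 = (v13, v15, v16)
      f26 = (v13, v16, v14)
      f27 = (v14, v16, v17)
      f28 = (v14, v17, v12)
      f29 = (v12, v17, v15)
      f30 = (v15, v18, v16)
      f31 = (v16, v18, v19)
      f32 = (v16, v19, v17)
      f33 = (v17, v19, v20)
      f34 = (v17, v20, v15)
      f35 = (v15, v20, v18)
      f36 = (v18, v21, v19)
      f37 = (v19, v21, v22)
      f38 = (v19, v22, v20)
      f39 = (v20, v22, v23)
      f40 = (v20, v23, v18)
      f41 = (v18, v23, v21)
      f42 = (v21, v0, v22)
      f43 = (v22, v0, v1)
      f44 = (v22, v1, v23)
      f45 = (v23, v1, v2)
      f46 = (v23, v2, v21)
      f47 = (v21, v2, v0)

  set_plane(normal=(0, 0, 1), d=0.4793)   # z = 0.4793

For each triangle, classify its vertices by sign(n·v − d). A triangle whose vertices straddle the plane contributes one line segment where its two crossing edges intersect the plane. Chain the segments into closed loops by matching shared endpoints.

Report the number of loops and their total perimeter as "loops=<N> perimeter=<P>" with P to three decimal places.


Straddling triangles (32 of 48):
  (v0,v3,v1) [--+] → (1.8657, 0.541076, 0.4793)–(2.0898, 0, 0.4793)  len=0.5856
  (v1,v3,v4) [+-+] → (1.8657, 0.541076, 0.4793)–(1.47776, 1.47776, 0.4793)  len=1.0138
  (v1,v4,v2) [++-] → (1.33818, 1.10299, 0.4793)–(1.795, 0, 0.4793)  len=1.1938
  (v2,v4,v5) [-+-] → (1.33818, 1.10299, 0.4793)–(1.2693, 1.2693, 0.4793)  len=0.1800
  (v3,v6,v4) [--+] → (0.936683, 1.70186, 0.4793)–(1.47776, 1.47776, 0.4793)  len=0.5856
  (v4,v6,v7) [+-+] → (0.936683, 1.70186, 0.4793)–(0, 2.0898, 0.4793)  len=1.0138
  (v4,v7,v5) [++-] → (0.166309, 1.72612, 0.4793)–(1.2693, 1.2693, 0.4793)  len=1.1938
  (v5,v7,v8) [-+-] → (0.166309, 1.72612, 0.4793)–(0, 1.795, 0.4793)  len=0.1800
  (v6,v9,v7) [--+] → (-0.541076, 1.8657, 0.4793)–(0, 2.0898, 0.4793)  len=0.5856
  (v7,v9,v10) [+-+] → (-0.541076, 1.8657, 0.4793)–(-1.47776, 1.47776, 0.4793)  len=1.0138
  (v7,v10,v8) [++-] → (-1.10299, 1.33818, 0.4793)–(0, 1.795, 0.4793)  len=1.1938
  (v8,v10,v11) [-+-] → (-1.10299, 1.33818, 0.4793)–(-1.2693, 1.2693, 0.4793)  len=0.1800
  (v9,v12,v10) [--+] → (-1.70186, 0.936683, 0.4793)–(-1.47776, 1.47776, 0.4793)  len=0.5856
  (v10,v12,v13) [+-+] → (-1.70186, 0.936683, 0.4793)–(-2.0898, 0, 0.4793)  len=1.0138
  (v10,v13,v11) [++-] → (-1.72612, 0.166309, 0.4793)–(-1.2693, 1.2693, 0.4793)  len=1.1938
  (v11,v13,v14) [-+-] → (-1.72612, 0.166309, 0.4793)–(-1.795, 0, 0.4793)  len=0.1800
  (v12,v15,v13) [--+] → (-1.8657, -0.541076, 0.4793)–(-2.0898, 0, 0.4793)  len=0.5856
  (v13,v15,v16) [+-+] → (-1.8657, -0.541076, 0.4793)–(-1.47776, -1.47776, 0.4793)  len=1.0138
  (v13,v16,v14) [++-] → (-1.33818, -1.10299, 0.4793)–(-1.795, 0, 0.4793)  len=1.1938
  (v14,v16,v17) [-+-] → (-1.33818, -1.10299, 0.4793)–(-1.2693, -1.2693, 0.4793)  len=0.1800
  (v15,v18,v16) [--+] → (-0.936683, -1.70186, 0.4793)–(-1.47776, -1.47776, 0.4793)  len=0.5856
  (v16,v18,v19) [+-+] → (-0.936683, -1.70186, 0.4793)–(0, -2.0898, 0.4793)  len=1.0138
  (v16,v19,v17) [++-] → (-0.166309, -1.72612, 0.4793)–(-1.2693, -1.2693, 0.4793)  len=1.1938
  (v17,v19,v20) [-+-] → (-0.166309, -1.72612, 0.4793)–(0, -1.795, 0.4793)  len=0.1800
  (v18,v21,v19) [--+] → (0.541076, -1.8657, 0.4793)–(0, -2.0898, 0.4793)  len=0.5856
  (v19,v21,v22) [+-+] → (0.541076, -1.8657, 0.4793)–(1.47776, -1.47776, 0.4793)  len=1.0138
  (v19,v22,v20) [++-] → (1.10299, -1.33818, 0.4793)–(0, -1.795, 0.4793)  len=1.1938
  (v20,v22,v23) [-+-] → (1.10299, -1.33818, 0.4793)–(1.2693, -1.2693, 0.4793)  len=0.1800
  (v21,v0,v22) [--+] → (1.70186, -0.936683, 0.4793)–(1.47776, -1.47776, 0.4793)  len=0.5856
  (v22,v0,v1) [+-+] → (1.70186, -0.936683, 0.4793)–(2.0898, 0, 0.4793)  len=1.0138
  (v22,v1,v23) [++-] → (1.72612, -0.166309, 0.4793)–(1.2693, -1.2693, 0.4793)  len=1.1938
  (v23,v1,v2) [-+-] → (1.72612, -0.166309, 0.4793)–(1.795, 0, 0.4793)  len=0.1800

Chained into 2 loop(s):
  loop 1: 16 segments, perimeter = 12.7959
  loop 2: 16 segments, perimeter = 10.9909
Total perimeter = 23.787

loops=2 perimeter=23.787


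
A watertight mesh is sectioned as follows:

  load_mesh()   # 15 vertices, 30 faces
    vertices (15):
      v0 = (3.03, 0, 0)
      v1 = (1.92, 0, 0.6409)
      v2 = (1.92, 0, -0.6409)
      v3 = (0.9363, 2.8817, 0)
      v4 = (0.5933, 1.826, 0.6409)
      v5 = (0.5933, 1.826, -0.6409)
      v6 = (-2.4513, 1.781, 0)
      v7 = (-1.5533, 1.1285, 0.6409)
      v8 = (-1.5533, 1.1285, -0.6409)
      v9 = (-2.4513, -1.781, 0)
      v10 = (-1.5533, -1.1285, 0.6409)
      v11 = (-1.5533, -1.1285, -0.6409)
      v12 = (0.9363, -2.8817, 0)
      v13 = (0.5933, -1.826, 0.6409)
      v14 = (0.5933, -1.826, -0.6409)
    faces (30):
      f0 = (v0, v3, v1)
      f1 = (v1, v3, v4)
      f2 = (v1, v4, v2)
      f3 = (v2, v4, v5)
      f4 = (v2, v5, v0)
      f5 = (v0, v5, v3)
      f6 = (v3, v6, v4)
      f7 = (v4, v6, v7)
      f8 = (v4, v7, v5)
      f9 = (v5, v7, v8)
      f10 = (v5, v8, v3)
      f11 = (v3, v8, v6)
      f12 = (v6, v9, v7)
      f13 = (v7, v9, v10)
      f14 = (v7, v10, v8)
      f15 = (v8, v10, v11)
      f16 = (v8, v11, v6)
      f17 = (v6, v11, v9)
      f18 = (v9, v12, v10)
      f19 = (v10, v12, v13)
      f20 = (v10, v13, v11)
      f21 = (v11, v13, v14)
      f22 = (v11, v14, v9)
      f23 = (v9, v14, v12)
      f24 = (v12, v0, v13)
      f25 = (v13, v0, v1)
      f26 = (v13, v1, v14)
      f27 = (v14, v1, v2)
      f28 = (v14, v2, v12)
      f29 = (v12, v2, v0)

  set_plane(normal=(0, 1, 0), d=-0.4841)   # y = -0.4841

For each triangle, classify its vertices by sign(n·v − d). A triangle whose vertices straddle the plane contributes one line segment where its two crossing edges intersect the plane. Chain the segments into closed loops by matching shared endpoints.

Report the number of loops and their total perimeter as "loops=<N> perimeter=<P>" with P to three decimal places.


loops=2 perimeter=7.334

Straddling triangles (12 of 30):
  (v6,v9,v7) [+-+] → (-2.4513, -0.4841, 0)–(-2.05102, -0.4841, 0.285679)  len=0.4918
  (v7,v9,v10) [+--] → (-2.05102, -0.4841, 0.285679)–(-1.5533, -0.4841, 0.6409)  len=0.6115
  (v7,v10,v8) [+-+] → (-1.5533, -0.4841, 0.6409)–(-1.5533, -0.4841, 0.274931)  len=0.3660
  (v8,v10,v11) [+--] → (-1.5533, -0.4841, 0.274931)–(-1.5533, -0.4841, -0.6409)  len=0.9158
  (v8,v11,v6) [+-+] → (-1.5533, -0.4841, -0.6409)–(-1.75219, -0.4841, -0.498953)  len=0.2443
  (v6,v11,v9) [+--] → (-1.75219, -0.4841, -0.498953)–(-2.4513, -0.4841, 0)  len=0.8589
  (v12,v0,v13) [-+-] → (2.67828, -0.4841, 0)–(2.38399, -0.4841, 0.169912)  len=0.3398
  (v13,v0,v1) [-++] → (2.38399, -0.4841, 0.169912)–(1.56827, -0.4841, 0.6409)  len=0.9419
  (v13,v1,v14) [-+-] → (1.56827, -0.4841, 0.6409)–(1.56827, -0.4841, 0.301076)  len=0.3398
  (v14,v1,v2) [-++] → (1.56827, -0.4841, 0.301076)–(1.56827, -0.4841, -0.6409)  len=0.9420
  (v14,v2,v12) [-+-] → (1.56827, -0.4841, -0.6409)–(1.75475, -0.4841, -0.533234)  len=0.2153
  (v12,v2,v0) [-++] → (1.75475, -0.4841, -0.533234)–(2.67828, -0.4841, 0)  len=1.0664

Chained into 2 loop(s):
  loop 1: 6 segments, perimeter = 3.4883
  loop 2: 6 segments, perimeter = 3.8453
Total perimeter = 7.334


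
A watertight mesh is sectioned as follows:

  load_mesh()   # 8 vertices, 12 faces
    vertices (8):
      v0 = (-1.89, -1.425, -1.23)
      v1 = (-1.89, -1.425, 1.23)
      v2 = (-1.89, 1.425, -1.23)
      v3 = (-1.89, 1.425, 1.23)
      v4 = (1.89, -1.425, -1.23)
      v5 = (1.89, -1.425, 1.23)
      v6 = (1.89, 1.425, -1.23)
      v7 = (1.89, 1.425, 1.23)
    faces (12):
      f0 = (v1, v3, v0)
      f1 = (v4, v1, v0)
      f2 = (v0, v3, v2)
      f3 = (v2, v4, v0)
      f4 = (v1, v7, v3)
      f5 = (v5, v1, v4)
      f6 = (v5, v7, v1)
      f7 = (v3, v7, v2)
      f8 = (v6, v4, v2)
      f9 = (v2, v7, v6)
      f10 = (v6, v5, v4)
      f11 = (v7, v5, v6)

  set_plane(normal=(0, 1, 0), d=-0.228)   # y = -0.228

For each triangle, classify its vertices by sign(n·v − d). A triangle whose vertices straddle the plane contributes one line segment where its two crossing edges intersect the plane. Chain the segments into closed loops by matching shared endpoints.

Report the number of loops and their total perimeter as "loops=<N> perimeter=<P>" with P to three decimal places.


Straddling triangles (8 of 12):
  (v1,v3,v0) [-+-] → (-1.89, -0.228, 1.23)–(-1.89, -0.228, -0.1968)  len=1.4268
  (v0,v3,v2) [-++] → (-1.89, -0.228, -0.1968)–(-1.89, -0.228, -1.23)  len=1.0332
  (v2,v4,v0) [+--] → (0.3024, -0.228, -1.23)–(-1.89, -0.228, -1.23)  len=2.1924
  (v1,v7,v3) [-++] → (-0.3024, -0.228, 1.23)–(-1.89, -0.228, 1.23)  len=1.5876
  (v5,v7,v1) [-+-] → (1.89, -0.228, 1.23)–(-0.3024, -0.228, 1.23)  len=2.1924
  (v6,v4,v2) [+-+] → (1.89, -0.228, -1.23)–(0.3024, -0.228, -1.23)  len=1.5876
  (v6,v5,v4) [+--] → (1.89, -0.228, 0.1968)–(1.89, -0.228, -1.23)  len=1.4268
  (v7,v5,v6) [+-+] → (1.89, -0.228, 1.23)–(1.89, -0.228, 0.1968)  len=1.0332

Chained into 1 loop(s):
  loop 1: 8 segments, perimeter = 12.4800
Total perimeter = 12.480

loops=1 perimeter=12.480
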